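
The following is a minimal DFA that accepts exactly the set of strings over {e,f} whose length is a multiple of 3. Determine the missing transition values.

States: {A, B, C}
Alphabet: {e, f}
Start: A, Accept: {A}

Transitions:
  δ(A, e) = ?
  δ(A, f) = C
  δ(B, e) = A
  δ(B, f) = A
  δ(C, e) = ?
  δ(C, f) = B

From the language and accept set, identify what each state tracks — A: length ≡ 0 (mod 3); B: length ≡ 2 (mod 3); C: length ≡ 1 (mod 3).
Each missing δ(q, a) is the state matching the new tracked value after reading a.
δ(A, e) = C; δ(C, e) = B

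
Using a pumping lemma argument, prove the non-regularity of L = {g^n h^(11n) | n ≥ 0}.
Assume L is regular with pumping length p. Idea: pumping the g-block breaks the 1:11 ratio.
Choose s = g^p h^(11p) (length 12p ≥ p). By the pumping lemma, s = xyz with |xy| ≤ p, |y| > 0, so y = g^k with k ≥ 1. Then xy²z = g^(p+k) h^(11p). For this to be in L we would need 11p = 11(p+k), i.e. 11k = 0, contradicting k ≥ 1. So xy²z ∉ L.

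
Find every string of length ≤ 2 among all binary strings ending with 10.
10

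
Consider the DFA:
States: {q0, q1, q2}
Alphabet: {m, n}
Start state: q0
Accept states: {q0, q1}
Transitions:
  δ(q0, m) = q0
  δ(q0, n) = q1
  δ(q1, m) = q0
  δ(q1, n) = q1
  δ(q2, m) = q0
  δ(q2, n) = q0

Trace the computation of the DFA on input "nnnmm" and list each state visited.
read 'n': q0 → q1
  read 'n': q1 → q1
  read 'n': q1 → q1
  read 'm': q1 → q0
  read 'm': q0 → q0
q0 -> q1 -> q1 -> q1 -> q0 -> q0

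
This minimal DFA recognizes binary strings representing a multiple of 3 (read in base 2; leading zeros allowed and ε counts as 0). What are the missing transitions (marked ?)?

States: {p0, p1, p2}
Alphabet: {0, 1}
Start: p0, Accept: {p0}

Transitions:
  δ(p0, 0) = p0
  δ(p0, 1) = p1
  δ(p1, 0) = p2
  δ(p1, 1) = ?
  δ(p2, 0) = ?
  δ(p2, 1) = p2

From the language and accept set, identify what each state tracks — p0: value ≡ 0 (mod 3); p1: value ≡ 1 (mod 3); p2: value ≡ 2 (mod 3).
Each missing δ(q, a) is the state matching the new tracked value after reading a.
δ(p1, 1) = p0; δ(p2, 0) = p1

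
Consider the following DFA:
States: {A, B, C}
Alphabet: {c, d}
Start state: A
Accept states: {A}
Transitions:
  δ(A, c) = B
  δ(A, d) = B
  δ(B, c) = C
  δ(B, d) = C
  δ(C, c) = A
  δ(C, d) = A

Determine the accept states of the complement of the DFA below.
Complement accept states = All states \ Original accept states
= {A, B, C} \ {A}
{B, C}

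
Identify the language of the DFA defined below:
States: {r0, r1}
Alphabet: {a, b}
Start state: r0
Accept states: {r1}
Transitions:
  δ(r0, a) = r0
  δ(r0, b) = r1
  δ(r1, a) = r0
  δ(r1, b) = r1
Testing a few strings:
  'ab' → accept
  'b' → accept
  'bab' → accept
  'aaa' → reject
State roles: r0=last symbol not b; r1=last symbol is b
All strings over {a,b} ending with b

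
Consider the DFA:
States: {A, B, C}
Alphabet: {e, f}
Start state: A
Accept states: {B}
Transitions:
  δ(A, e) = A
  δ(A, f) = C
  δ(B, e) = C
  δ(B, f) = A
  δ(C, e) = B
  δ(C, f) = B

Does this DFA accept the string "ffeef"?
Processing string "ffeef":
  A --f--> C
  C --f--> B
  B --e--> C
  C --e--> B
  B --f--> A
Final state: A
Accept states: {B}
No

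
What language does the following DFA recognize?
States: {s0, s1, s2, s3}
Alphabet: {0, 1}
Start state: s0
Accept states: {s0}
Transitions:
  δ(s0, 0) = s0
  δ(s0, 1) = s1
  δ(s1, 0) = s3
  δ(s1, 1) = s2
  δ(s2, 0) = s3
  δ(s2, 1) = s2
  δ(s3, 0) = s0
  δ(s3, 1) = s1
Testing a few strings:
  '0' → accept
  '1101' → reject
  '00' → accept
  '1' → reject
State roles: s0=value ≡ 0 (mod 4); s1=value ≡ 1 (mod 4); s2=value ≡ 3 (mod 4); s3=value ≡ 2 (mod 4)
All binary strings representing a multiple of 4 (read in base 2; leading zeros allowed and ε counts as 0)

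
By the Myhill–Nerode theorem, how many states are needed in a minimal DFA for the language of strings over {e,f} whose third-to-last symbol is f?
By Myhill–Nerode, count the distinguishable equivalence classes: 2^3 = 8 classes — the DFA must remember the last 3 symbols read; every pair of distinct length-3 suffixes is distinguishable by some continuation.
8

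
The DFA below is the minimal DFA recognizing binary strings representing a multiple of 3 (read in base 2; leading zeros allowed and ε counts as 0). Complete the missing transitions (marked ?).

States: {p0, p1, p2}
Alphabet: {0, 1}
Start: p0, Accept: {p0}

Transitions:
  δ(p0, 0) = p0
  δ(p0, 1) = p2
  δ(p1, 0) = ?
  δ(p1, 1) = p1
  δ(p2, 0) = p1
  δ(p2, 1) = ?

From the language and accept set, identify what each state tracks — p0: value ≡ 0 (mod 3); p1: value ≡ 2 (mod 3); p2: value ≡ 1 (mod 3).
Each missing δ(q, a) is the state matching the new tracked value after reading a.
δ(p1, 0) = p2; δ(p2, 1) = p0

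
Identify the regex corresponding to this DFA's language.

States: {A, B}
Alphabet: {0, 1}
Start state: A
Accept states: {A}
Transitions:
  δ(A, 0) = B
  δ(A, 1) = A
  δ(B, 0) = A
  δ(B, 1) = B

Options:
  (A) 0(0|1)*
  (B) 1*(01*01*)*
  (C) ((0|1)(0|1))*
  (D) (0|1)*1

Check each option against the DFA on short strings; one disagreement eliminates an option:
  (A) 0(0|1)*: on ε the DFA stays in A and accepts (A ∈ Accept), but the regex does not match it → eliminate
  (B) 1*(01*01*)*: agrees with the DFA on every string of length ≤ 6
  (C) ((0|1)(0|1))*: on '1' the DFA goes A → A and accepts (A ∈ Accept), but the regex does not match it → eliminate
  (D) (0|1)*1: on ε the DFA stays in A and accepts (A ∈ Accept), but the regex does not match it → eliminate
Only (B) is consistent with the DFA.
(B) 1*(01*01*)*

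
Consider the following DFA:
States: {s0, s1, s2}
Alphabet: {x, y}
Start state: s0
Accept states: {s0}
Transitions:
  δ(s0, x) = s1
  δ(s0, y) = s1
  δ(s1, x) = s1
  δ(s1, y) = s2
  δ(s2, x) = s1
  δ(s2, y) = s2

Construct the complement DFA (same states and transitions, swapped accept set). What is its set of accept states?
Complement accept states = All states \ Original accept states
= {s0, s1, s2} \ {s0}
{s1, s2}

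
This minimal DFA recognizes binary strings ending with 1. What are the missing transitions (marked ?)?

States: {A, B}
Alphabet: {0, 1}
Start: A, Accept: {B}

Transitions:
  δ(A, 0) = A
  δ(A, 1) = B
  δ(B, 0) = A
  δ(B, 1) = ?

From the language and accept set, identify what each state tracks — A: last symbol not 1; B: last symbol is 1.
Each missing δ(q, a) is the state matching the new tracked value after reading a.
δ(B, 1) = B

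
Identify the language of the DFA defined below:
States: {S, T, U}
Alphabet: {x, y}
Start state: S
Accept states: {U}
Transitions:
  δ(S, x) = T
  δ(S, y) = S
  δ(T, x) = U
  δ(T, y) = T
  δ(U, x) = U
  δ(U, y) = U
Testing a few strings:
  'yyy' → reject
  'x' → reject
  'xyxx' → accept
  'yyx' → reject
State roles: S=zero x's seen; T=one x seen; U=≥ two x's seen
All strings over {x,y} containing at least two x's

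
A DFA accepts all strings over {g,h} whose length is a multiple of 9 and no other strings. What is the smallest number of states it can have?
By Myhill–Nerode, count the distinguishable equivalence classes: 9 classes — one per residue of the length mod 9; class i is distinguished from class j by any string of length (9 − i) mod 9.
9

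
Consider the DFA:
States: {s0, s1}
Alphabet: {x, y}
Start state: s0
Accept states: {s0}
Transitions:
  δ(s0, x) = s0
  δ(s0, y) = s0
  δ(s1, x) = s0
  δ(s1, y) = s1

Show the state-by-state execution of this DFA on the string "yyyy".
read 'y': s0 → s0
  read 'y': s0 → s0
  read 'y': s0 → s0
  read 'y': s0 → s0
s0 -> s0 -> s0 -> s0 -> s0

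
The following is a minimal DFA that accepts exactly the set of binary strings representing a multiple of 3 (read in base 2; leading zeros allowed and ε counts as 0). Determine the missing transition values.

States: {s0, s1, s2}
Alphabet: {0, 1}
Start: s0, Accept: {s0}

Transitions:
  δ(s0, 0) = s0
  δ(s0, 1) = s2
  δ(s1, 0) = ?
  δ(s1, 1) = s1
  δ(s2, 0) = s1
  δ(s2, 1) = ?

From the language and accept set, identify what each state tracks — s0: value ≡ 0 (mod 3); s1: value ≡ 2 (mod 3); s2: value ≡ 1 (mod 3).
Each missing δ(q, a) is the state matching the new tracked value after reading a.
δ(s1, 0) = s2; δ(s2, 1) = s0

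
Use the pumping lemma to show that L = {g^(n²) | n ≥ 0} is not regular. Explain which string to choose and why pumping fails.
Assume L is regular with pumping length p. Idea: pumping adds a fixed amount, but gaps between consecutive squares grow.
Choose s = g^(p²) (length p² ≥ p). By the pumping lemma, s = xyz with |xy| ≤ p, |y| > 0, so |y| = k with 1 ≤ k ≤ p. Then |xy²z| = p²+k. Since p² < p²+k ≤ p²+p < (p+1)², the length p²+k lies strictly between consecutive squares, so it is not a perfect square and xy²z ∉ L.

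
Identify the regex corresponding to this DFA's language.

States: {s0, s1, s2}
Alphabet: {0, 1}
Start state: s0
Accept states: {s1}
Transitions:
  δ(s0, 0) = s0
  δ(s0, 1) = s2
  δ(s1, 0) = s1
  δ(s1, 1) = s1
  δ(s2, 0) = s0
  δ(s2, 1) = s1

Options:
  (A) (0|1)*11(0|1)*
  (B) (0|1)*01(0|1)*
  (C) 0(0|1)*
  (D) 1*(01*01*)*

Check each option against the DFA on short strings; one disagreement eliminates an option:
  (A) (0|1)*11(0|1)*: agrees with the DFA on every string of length ≤ 6
  (B) (0|1)*01(0|1)*: on '01' the DFA goes s0 → s0 → s2 and rejects (s2 ∉ Accept), but the regex matches it → eliminate
  (C) 0(0|1)*: on '0' the DFA goes s0 → s0 and rejects (s0 ∉ Accept), but the regex matches it → eliminate
  (D) 1*(01*01*)*: on ε the DFA stays in s0 and rejects (s0 ∉ Accept), but the regex matches it → eliminate
Only (A) is consistent with the DFA.
(A) (0|1)*11(0|1)*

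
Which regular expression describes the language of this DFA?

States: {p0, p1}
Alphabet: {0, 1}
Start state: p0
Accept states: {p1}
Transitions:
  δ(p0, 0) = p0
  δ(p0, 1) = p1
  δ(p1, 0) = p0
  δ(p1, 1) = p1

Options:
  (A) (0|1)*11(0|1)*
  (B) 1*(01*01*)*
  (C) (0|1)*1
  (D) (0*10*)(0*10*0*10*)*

Check each option against the DFA on short strings; one disagreement eliminates an option:
  (A) (0|1)*11(0|1)*: on '1' the DFA goes p0 → p1 and accepts (p1 ∈ Accept), but the regex does not match it → eliminate
  (B) 1*(01*01*)*: on ε the DFA stays in p0 and rejects (p0 ∉ Accept), but the regex matches it → eliminate
  (C) (0|1)*1: agrees with the DFA on every string of length ≤ 6
  (D) (0*10*)(0*10*0*10*)*: on '10' the DFA goes p0 → p1 → p0 and rejects (p0 ∉ Accept), but the regex matches it → eliminate
Only (C) is consistent with the DFA.
(C) (0|1)*1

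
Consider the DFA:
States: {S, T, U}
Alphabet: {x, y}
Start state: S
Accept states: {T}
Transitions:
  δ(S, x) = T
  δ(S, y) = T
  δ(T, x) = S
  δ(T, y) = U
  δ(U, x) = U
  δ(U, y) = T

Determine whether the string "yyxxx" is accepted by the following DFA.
Processing string "yyxxx":
  S --y--> T
  T --y--> U
  U --x--> U
  U --x--> U
  U --x--> U
Final state: U
Accept states: {T}
No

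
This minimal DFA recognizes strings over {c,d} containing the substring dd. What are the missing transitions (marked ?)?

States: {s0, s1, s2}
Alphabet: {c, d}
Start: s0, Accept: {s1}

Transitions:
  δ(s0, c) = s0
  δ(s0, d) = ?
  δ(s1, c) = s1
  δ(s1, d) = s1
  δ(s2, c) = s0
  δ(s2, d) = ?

From the language and accept set, identify what each state tracks — s0: no progress toward dd; s1: substring dd seen; s2: one trailing d.
Each missing δ(q, a) is the state matching the new tracked value after reading a.
δ(s0, d) = s2; δ(s2, d) = s1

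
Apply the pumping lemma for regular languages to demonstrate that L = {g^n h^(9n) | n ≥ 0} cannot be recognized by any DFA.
Assume L is regular with pumping length p. Idea: pumping the g-block breaks the 1:9 ratio.
Choose s = g^p h^(9p) (length 10p ≥ p). By the pumping lemma, s = xyz with |xy| ≤ p, |y| > 0, so y = g^k with k ≥ 1. Then xy²z = g^(p+k) h^(9p). For this to be in L we would need 9p = 9(p+k), i.e. 9k = 0, contradicting k ≥ 1. So xy²z ∉ L.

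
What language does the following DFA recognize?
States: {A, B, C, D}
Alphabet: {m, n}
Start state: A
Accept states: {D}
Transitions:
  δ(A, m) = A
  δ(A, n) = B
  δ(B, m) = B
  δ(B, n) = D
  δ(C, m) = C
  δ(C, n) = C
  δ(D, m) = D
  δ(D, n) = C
Testing a few strings:
  'nmm' → reject
  'mmnm' → reject
  'mnm' → reject
  'mmm' → reject
State roles: A=zero n's; B=one n; C=≥ three n's (dead); D=two n's
All strings over {m,n} containing exactly two n's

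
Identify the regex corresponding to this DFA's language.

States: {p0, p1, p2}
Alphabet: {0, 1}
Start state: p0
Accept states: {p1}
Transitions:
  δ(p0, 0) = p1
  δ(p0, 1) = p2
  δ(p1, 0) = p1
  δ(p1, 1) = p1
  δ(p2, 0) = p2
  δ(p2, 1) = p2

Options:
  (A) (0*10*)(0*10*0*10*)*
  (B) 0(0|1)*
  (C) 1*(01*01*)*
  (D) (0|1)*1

Check each option against the DFA on short strings; one disagreement eliminates an option:
  (A) (0*10*)(0*10*0*10*)*: on '0' the DFA goes p0 → p1 and accepts (p1 ∈ Accept), but the regex does not match it → eliminate
  (B) 0(0|1)*: agrees with the DFA on every string of length ≤ 6
  (C) 1*(01*01*)*: on ε the DFA stays in p0 and rejects (p0 ∉ Accept), but the regex matches it → eliminate
  (D) (0|1)*1: on '0' the DFA goes p0 → p1 and accepts (p1 ∈ Accept), but the regex does not match it → eliminate
Only (B) is consistent with the DFA.
(B) 0(0|1)*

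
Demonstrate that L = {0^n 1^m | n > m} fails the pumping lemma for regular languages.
Assume L is regular with pumping length p. Idea: pumping down the 0-block drops the 0-count to at most the 1-count.
Choose s = 0^(p+1) 1^p ∈ L (|s| = 2p+1 ≥ p). By the pumping lemma, s = xyz with |xy| ≤ p, |y| > 0, so y = 0^k with k ≥ 1. Take i = 0: xz = 0^(p+1−k) 1^p. Since k ≥ 1, p+1−k ≤ p, so the number of 0's is no longer strictly greater than the number of 1's, hence xz ∉ L.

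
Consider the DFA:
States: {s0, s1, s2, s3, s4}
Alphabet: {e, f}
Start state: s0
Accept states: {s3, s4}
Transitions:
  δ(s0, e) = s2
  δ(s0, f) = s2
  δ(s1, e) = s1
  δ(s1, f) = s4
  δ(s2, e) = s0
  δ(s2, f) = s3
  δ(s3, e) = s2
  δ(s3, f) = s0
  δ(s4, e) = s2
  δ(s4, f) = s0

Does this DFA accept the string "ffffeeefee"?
Processing string "ffffeeefee":
  s0 --f--> s2
  s2 --f--> s3
  s3 --f--> s0
  s0 --f--> s2
  s2 --e--> s0
  s0 --e--> s2
  s2 --e--> s0
  s0 --f--> s2
  s2 --e--> s0
  s0 --e--> s2
Final state: s2
Accept states: {s3, s4}
No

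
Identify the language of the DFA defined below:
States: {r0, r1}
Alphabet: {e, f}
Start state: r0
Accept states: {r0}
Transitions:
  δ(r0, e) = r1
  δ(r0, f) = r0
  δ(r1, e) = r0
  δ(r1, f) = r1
Testing a few strings:
  'e' → reject
  'f' → accept
  'fef' → reject
  'eee' → reject
State roles: r0=even number of e's so far; r1=odd number of e's so far
All strings over {e,f} with an even number of e's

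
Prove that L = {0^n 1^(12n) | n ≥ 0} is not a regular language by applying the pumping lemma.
Assume L is regular with pumping length p. Idea: pumping the 0-block breaks the 1:12 ratio.
Choose s = 0^p 1^(12p) (length 13p ≥ p). By the pumping lemma, s = xyz with |xy| ≤ p, |y| > 0, so y = 0^k with k ≥ 1. Then xy²z = 0^(p+k) 1^(12p). For this to be in L we would need 12p = 12(p+k), i.e. 12k = 0, contradicting k ≥ 1. So xy²z ∉ L.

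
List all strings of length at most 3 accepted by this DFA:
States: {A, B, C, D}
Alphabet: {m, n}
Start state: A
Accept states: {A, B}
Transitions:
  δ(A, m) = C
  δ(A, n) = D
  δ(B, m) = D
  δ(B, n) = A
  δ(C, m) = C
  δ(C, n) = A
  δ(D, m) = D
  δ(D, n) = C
ε, mn, mmn, nnn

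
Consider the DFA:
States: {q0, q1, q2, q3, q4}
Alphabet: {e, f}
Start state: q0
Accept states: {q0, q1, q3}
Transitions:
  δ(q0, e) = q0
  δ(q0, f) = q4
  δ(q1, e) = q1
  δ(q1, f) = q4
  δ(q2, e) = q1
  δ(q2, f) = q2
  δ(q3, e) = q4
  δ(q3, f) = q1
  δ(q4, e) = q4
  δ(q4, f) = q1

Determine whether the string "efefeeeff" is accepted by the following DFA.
Processing string "efefeeeff":
  q0 --e--> q0
  q0 --f--> q4
  q4 --e--> q4
  q4 --f--> q1
  q1 --e--> q1
  q1 --e--> q1
  q1 --e--> q1
  q1 --f--> q4
  q4 --f--> q1
Final state: q1
Accept states: {q0, q1, q3}
Yes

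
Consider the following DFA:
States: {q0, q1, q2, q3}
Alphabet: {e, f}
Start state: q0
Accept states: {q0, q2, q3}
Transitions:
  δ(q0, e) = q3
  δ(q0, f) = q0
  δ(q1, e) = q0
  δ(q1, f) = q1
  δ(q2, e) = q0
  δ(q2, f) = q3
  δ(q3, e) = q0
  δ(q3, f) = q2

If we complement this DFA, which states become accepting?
Complement accept states = All states \ Original accept states
= {q0, q1, q2, q3} \ {q0, q2, q3}
{q1}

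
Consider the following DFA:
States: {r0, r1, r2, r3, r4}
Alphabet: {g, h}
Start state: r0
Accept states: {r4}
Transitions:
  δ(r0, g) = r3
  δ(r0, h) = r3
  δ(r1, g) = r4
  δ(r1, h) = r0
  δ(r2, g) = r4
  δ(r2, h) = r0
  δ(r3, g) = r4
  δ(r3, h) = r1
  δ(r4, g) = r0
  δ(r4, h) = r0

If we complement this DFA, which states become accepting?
Complement accept states = All states \ Original accept states
= {r0, r1, r2, r3, r4} \ {r4}
{r0, r1, r2, r3}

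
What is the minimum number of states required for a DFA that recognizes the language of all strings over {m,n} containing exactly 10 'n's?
By Myhill–Nerode, count the distinguishable equivalence classes: 12 classes — having seen 0, 1, …, 10, or >10 copies of 'n'; the count-10 class is the only accepting one and >10 is dead.
12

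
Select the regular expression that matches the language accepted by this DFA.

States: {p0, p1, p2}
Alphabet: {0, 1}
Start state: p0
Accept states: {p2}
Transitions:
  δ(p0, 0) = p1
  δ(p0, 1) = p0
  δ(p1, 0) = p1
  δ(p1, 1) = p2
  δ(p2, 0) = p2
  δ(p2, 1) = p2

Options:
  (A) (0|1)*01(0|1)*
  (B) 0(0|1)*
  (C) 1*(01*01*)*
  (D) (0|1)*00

Check each option against the DFA on short strings; one disagreement eliminates an option:
  (A) (0|1)*01(0|1)*: agrees with the DFA on every string of length ≤ 6
  (B) 0(0|1)*: on '0' the DFA goes p0 → p1 and rejects (p1 ∉ Accept), but the regex matches it → eliminate
  (C) 1*(01*01*)*: on ε the DFA stays in p0 and rejects (p0 ∉ Accept), but the regex matches it → eliminate
  (D) (0|1)*00: on '00' the DFA goes p0 → p1 → p1 and rejects (p1 ∉ Accept), but the regex matches it → eliminate
Only (A) is consistent with the DFA.
(A) (0|1)*01(0|1)*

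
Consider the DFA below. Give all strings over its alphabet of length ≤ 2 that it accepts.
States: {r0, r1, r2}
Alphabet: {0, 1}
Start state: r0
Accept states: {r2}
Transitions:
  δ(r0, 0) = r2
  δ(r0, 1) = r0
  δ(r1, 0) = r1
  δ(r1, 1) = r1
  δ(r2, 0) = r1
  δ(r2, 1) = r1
0, 10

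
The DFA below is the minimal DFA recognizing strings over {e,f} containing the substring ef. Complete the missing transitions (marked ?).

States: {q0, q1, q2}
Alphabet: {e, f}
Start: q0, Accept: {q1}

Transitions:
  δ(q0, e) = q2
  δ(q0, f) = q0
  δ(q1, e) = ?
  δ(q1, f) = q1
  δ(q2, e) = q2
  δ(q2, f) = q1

From the language and accept set, identify what each state tracks — q0: no e seen yet; q1: substring ef seen; q2: seen a e, waiting for f.
Each missing δ(q, a) is the state matching the new tracked value after reading a.
δ(q1, e) = q1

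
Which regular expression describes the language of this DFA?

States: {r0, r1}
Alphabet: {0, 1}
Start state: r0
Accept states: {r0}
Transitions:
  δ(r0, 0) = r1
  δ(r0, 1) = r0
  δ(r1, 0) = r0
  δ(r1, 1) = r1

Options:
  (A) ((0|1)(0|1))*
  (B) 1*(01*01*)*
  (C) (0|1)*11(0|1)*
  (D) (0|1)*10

Check each option against the DFA on short strings; one disagreement eliminates an option:
  (A) ((0|1)(0|1))*: on '1' the DFA goes r0 → r0 and accepts (r0 ∈ Accept), but the regex does not match it → eliminate
  (B) 1*(01*01*)*: agrees with the DFA on every string of length ≤ 6
  (C) (0|1)*11(0|1)*: on ε the DFA stays in r0 and accepts (r0 ∈ Accept), but the regex does not match it → eliminate
  (D) (0|1)*10: on ε the DFA stays in r0 and accepts (r0 ∈ Accept), but the regex does not match it → eliminate
Only (B) is consistent with the DFA.
(B) 1*(01*01*)*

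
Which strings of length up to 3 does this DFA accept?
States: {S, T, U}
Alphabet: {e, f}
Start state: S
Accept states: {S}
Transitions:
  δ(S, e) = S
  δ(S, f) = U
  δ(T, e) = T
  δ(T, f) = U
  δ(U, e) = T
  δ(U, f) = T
ε, e, ee, eee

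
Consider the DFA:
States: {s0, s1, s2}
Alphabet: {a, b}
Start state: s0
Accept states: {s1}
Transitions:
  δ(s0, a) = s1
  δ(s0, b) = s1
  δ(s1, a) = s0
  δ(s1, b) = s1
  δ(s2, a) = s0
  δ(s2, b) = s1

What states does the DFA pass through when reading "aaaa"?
read 'a': s0 → s1
  read 'a': s1 → s0
  read 'a': s0 → s1
  read 'a': s1 → s0
s0 -> s1 -> s0 -> s1 -> s0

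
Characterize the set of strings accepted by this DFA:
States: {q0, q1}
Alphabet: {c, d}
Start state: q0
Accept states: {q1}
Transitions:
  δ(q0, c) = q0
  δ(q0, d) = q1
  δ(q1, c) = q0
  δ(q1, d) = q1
Testing a few strings:
  'cc' → reject
  'dd' → accept
  'd' → accept
  'dc' → reject
State roles: q0=last symbol not d; q1=last symbol is d
All strings over {c,d} ending with d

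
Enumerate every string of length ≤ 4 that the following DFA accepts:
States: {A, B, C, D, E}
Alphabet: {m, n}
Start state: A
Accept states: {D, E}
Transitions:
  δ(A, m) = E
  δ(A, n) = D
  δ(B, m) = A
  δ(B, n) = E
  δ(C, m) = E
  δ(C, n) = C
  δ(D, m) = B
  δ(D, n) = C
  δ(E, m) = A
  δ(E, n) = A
m, n, mmm, mmn, mnm, mnn, nmn, nnm, nmmm, nmmn, nnnm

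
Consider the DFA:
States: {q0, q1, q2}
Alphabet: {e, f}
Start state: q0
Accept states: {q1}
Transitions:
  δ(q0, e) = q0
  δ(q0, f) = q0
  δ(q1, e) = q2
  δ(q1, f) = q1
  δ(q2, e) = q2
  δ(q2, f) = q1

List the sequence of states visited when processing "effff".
read 'e': q0 → q0
  read 'f': q0 → q0
  read 'f': q0 → q0
  read 'f': q0 → q0
  read 'f': q0 → q0
q0 -> q0 -> q0 -> q0 -> q0 -> q0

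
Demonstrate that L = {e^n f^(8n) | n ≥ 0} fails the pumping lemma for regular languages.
Assume L is regular with pumping length p. Idea: pumping the e-block breaks the 1:8 ratio.
Choose s = e^p f^(8p) (length 9p ≥ p). By the pumping lemma, s = xyz with |xy| ≤ p, |y| > 0, so y = e^k with k ≥ 1. Then xy²z = e^(p+k) f^(8p). For this to be in L we would need 8p = 8(p+k), i.e. 8k = 0, contradicting k ≥ 1. So xy²z ∉ L.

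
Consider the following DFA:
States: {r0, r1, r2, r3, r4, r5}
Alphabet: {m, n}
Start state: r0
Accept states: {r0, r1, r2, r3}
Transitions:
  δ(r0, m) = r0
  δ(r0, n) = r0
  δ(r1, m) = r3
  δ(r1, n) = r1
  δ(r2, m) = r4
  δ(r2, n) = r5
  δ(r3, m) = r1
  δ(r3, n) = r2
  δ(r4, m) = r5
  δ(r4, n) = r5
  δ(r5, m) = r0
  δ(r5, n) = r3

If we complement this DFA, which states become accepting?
Complement accept states = All states \ Original accept states
= {r0, r1, r2, r3, r4, r5} \ {r0, r1, r2, r3}
{r4, r5}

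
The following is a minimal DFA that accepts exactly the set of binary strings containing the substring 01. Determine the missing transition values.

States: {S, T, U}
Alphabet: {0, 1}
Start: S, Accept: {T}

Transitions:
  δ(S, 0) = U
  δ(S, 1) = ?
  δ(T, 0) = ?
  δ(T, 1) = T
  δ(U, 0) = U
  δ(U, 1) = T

From the language and accept set, identify what each state tracks — S: no 0 seen yet; T: substring 01 seen; U: seen a 0, waiting for 1.
Each missing δ(q, a) is the state matching the new tracked value after reading a.
δ(S, 1) = S; δ(T, 0) = T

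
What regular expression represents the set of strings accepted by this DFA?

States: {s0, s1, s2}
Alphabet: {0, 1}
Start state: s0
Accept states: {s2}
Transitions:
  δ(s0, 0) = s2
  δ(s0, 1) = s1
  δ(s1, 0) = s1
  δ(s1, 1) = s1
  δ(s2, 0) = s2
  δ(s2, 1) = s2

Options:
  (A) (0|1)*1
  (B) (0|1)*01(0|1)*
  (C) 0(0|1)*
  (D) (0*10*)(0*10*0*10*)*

Check each option against the DFA on short strings; one disagreement eliminates an option:
  (A) (0|1)*1: on '0' the DFA goes s0 → s2 and accepts (s2 ∈ Accept), but the regex does not match it → eliminate
  (B) (0|1)*01(0|1)*: on '0' the DFA goes s0 → s2 and accepts (s2 ∈ Accept), but the regex does not match it → eliminate
  (C) 0(0|1)*: agrees with the DFA on every string of length ≤ 6
  (D) (0*10*)(0*10*0*10*)*: on '0' the DFA goes s0 → s2 and accepts (s2 ∈ Accept), but the regex does not match it → eliminate
Only (C) is consistent with the DFA.
(C) 0(0|1)*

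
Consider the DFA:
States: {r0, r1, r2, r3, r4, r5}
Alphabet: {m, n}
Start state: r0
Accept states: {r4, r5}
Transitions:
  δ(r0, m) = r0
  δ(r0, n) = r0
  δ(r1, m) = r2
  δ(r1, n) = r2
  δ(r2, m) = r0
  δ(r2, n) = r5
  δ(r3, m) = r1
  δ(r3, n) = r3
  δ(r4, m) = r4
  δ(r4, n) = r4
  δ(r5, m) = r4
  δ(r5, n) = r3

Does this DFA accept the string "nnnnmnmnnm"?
Processing string "nnnnmnmnnm":
  r0 --n--> r0
  r0 --n--> r0
  r0 --n--> r0
  r0 --n--> r0
  r0 --m--> r0
  r0 --n--> r0
  r0 --m--> r0
  r0 --n--> r0
  r0 --n--> r0
  r0 --m--> r0
Final state: r0
Accept states: {r4, r5}
No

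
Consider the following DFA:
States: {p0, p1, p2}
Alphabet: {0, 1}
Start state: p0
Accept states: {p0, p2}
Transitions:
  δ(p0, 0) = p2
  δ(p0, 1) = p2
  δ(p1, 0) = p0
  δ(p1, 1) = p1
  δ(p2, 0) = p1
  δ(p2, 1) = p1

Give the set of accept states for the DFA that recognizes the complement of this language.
Complement accept states = All states \ Original accept states
= {p0, p1, p2} \ {p0, p2}
{p1}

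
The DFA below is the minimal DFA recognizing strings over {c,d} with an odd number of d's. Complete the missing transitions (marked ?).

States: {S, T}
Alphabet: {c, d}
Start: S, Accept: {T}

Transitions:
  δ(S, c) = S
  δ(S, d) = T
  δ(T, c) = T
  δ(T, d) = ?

From the language and accept set, identify what each state tracks — S: even number of d's so far; T: odd number of d's so far.
Each missing δ(q, a) is the state matching the new tracked value after reading a.
δ(T, d) = S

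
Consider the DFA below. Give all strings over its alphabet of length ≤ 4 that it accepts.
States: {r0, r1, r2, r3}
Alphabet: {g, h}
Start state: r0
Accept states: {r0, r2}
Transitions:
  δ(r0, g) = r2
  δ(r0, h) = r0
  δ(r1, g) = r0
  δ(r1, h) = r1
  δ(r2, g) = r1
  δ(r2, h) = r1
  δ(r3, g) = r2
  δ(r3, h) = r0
ε, g, h, hg, hh, ggg, ghg, hhg, hhh, gggg, gggh, gghg, ghgg, ghgh, ghhg, hggg, hghg, hhhg, hhhh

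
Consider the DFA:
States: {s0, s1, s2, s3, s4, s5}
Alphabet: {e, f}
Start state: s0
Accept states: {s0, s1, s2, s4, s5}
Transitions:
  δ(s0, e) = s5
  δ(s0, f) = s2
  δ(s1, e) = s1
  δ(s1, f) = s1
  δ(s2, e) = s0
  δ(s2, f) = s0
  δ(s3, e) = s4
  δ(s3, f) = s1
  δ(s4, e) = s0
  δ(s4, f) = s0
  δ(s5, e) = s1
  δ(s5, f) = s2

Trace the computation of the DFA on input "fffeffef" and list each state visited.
read 'f': s0 → s2
  read 'f': s2 → s0
  read 'f': s0 → s2
  read 'e': s2 → s0
  read 'f': s0 → s2
  read 'f': s2 → s0
  read 'e': s0 → s5
  read 'f': s5 → s2
s0 -> s2 -> s0 -> s2 -> s0 -> s2 -> s0 -> s5 -> s2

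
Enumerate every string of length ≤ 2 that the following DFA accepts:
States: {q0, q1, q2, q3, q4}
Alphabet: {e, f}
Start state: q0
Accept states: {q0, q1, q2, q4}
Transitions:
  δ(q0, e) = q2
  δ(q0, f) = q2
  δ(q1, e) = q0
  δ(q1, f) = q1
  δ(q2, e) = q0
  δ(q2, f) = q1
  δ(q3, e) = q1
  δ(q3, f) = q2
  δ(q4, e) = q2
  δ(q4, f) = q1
ε, e, f, ee, ef, fe, ff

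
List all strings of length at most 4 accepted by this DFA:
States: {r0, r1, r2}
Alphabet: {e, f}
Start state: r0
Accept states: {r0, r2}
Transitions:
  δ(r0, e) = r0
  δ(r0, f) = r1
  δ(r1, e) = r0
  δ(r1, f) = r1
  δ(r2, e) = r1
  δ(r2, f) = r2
ε, e, ee, fe, eee, efe, fee, ffe, eeee, eefe, efee, effe, feee, fefe, ffee, fffe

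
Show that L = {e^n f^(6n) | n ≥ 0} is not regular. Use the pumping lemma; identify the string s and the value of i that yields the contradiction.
Assume L is regular with pumping length p. Idea: pumping the e-block breaks the 1:6 ratio.
Choose s = e^p f^(6p) (length 7p ≥ p). By the pumping lemma, s = xyz with |xy| ≤ p, |y| > 0, so y = e^k with k ≥ 1. Then xy²z = e^(p+k) f^(6p). For this to be in L we would need 6p = 6(p+k), i.e. 6k = 0, contradicting k ≥ 1. So xy²z ∉ L.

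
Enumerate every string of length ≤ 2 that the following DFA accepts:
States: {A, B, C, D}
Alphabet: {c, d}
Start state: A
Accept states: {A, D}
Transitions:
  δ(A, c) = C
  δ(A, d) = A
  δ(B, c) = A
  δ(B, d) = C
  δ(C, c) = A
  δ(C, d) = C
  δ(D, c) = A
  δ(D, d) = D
ε, d, cc, dd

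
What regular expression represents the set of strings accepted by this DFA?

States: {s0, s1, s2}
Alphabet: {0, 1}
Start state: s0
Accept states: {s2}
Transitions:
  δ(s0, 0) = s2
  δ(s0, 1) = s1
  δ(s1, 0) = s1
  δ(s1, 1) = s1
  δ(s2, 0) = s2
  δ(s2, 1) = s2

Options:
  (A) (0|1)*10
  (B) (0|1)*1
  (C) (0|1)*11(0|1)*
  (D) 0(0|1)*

Check each option against the DFA on short strings; one disagreement eliminates an option:
  (A) (0|1)*10: on '0' the DFA goes s0 → s2 and accepts (s2 ∈ Accept), but the regex does not match it → eliminate
  (B) (0|1)*1: on '0' the DFA goes s0 → s2 and accepts (s2 ∈ Accept), but the regex does not match it → eliminate
  (C) (0|1)*11(0|1)*: on '0' the DFA goes s0 → s2 and accepts (s2 ∈ Accept), but the regex does not match it → eliminate
  (D) 0(0|1)*: agrees with the DFA on every string of length ≤ 6
Only (D) is consistent with the DFA.
(D) 0(0|1)*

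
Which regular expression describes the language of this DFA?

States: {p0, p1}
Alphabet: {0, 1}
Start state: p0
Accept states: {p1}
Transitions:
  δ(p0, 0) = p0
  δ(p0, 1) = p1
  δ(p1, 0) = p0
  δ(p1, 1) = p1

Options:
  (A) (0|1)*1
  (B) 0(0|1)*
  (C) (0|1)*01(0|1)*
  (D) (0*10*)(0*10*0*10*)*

Check each option against the DFA on short strings; one disagreement eliminates an option:
  (A) (0|1)*1: agrees with the DFA on every string of length ≤ 6
  (B) 0(0|1)*: on '0' the DFA goes p0 → p0 and rejects (p0 ∉ Accept), but the regex matches it → eliminate
  (C) (0|1)*01(0|1)*: on '1' the DFA goes p0 → p1 and accepts (p1 ∈ Accept), but the regex does not match it → eliminate
  (D) (0*10*)(0*10*0*10*)*: on '10' the DFA goes p0 → p1 → p0 and rejects (p0 ∉ Accept), but the regex matches it → eliminate
Only (A) is consistent with the DFA.
(A) (0|1)*1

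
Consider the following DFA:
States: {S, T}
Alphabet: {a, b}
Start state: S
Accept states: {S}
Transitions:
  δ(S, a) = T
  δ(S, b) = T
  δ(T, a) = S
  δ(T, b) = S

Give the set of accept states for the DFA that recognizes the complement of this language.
Complement accept states = All states \ Original accept states
= {S, T} \ {S}
{T}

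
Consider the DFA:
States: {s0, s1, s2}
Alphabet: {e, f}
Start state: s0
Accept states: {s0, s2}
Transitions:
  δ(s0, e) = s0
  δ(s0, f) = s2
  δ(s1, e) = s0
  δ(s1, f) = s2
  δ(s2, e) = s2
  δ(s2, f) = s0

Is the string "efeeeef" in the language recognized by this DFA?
Processing string "efeeeef":
  s0 --e--> s0
  s0 --f--> s2
  s2 --e--> s2
  s2 --e--> s2
  s2 --e--> s2
  s2 --e--> s2
  s2 --f--> s0
Final state: s0
Accept states: {s0, s2}
Yes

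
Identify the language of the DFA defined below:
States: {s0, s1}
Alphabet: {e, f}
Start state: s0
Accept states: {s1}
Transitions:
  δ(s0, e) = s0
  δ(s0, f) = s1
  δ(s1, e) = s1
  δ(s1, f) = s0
Testing a few strings:
  'ef' → accept
  'e' → reject
  'eff' → reject
  'fee' → accept
State roles: s0=even number of f's so far; s1=odd number of f's so far
All strings over {e,f} with an odd number of f's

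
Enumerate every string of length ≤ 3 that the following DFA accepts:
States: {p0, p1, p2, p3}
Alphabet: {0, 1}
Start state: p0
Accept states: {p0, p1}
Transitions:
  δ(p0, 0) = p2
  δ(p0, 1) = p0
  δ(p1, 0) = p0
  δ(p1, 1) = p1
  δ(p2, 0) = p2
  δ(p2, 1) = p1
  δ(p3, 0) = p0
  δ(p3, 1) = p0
ε, 1, 01, 11, 001, 010, 011, 101, 111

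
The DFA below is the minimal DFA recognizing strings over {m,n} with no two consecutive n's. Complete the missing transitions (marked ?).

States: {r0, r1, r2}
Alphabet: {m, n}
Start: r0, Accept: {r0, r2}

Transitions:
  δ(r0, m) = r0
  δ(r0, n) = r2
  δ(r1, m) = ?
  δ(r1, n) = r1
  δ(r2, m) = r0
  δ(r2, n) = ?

From the language and accept set, identify what each state tracks — r0: last symbol not n (ok); r1: saw nn (dead); r2: last symbol n (ok).
Each missing δ(q, a) is the state matching the new tracked value after reading a.
δ(r1, m) = r1; δ(r2, n) = r1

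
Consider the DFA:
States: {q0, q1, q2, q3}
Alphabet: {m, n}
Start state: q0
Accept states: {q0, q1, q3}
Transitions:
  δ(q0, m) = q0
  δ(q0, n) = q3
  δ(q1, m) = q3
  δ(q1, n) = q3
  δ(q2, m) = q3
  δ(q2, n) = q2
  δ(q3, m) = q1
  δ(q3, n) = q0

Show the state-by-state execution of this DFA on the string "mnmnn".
read 'm': q0 → q0
  read 'n': q0 → q3
  read 'm': q3 → q1
  read 'n': q1 → q3
  read 'n': q3 → q0
q0 -> q0 -> q3 -> q1 -> q3 -> q0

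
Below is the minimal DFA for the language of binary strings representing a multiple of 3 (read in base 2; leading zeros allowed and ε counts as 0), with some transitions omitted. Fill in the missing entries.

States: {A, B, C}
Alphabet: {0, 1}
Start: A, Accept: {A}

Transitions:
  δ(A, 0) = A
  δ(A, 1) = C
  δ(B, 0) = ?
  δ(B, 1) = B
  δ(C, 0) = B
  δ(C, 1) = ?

From the language and accept set, identify what each state tracks — A: value ≡ 0 (mod 3); B: value ≡ 2 (mod 3); C: value ≡ 1 (mod 3).
Each missing δ(q, a) is the state matching the new tracked value after reading a.
δ(B, 0) = C; δ(C, 1) = A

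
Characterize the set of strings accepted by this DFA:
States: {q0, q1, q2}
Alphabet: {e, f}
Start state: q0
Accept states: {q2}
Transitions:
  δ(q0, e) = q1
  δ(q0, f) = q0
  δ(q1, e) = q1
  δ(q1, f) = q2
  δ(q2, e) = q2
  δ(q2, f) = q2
Testing a few strings:
  'fe' → reject
  'e' → reject
  'eeef' → accept
  'ffe' → reject
State roles: q0=no e seen yet; q1=seen a e, waiting for f; q2=substring ef seen
All strings over {e,f} containing the substring ef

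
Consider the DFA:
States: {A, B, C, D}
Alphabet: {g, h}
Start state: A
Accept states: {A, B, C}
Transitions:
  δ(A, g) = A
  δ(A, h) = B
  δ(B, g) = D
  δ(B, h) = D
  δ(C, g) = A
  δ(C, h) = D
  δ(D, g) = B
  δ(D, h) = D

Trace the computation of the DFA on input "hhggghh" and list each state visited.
read 'h': A → B
  read 'h': B → D
  read 'g': D → B
  read 'g': B → D
  read 'g': D → B
  read 'h': B → D
  read 'h': D → D
A -> B -> D -> B -> D -> B -> D -> D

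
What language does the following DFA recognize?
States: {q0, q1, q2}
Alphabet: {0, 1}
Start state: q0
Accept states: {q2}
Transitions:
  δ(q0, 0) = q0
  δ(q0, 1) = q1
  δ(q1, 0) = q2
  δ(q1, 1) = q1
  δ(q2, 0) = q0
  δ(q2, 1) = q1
Testing a few strings:
  '00' → reject
  '11' → reject
  '10' → accept
  '1100' → reject
State roles: q0=no suffix match; q1=one trailing 1; q2=suffix is 10
All binary strings ending with 10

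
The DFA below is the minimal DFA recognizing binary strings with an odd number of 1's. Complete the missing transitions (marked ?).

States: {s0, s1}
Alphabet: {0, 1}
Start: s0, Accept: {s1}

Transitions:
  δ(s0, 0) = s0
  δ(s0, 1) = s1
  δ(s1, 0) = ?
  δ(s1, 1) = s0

From the language and accept set, identify what each state tracks — s0: even number of 1's so far; s1: odd number of 1's so far.
Each missing δ(q, a) is the state matching the new tracked value after reading a.
δ(s1, 0) = s1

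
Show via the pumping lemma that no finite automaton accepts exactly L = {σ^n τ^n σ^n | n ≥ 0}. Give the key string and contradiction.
Assume L is regular with pumping length p. Idea: pumping the first σ-block unbalances it against the other two.
Choose s = σ^p τ^p σ^p ∈ L (|s| = 3p ≥ p). By the pumping lemma, s = xyz with |xy| ≤ p, |y| > 0, so y = σ^k with k ≥ 1, inside the first σ-block. Then xy²z = σ^(p+k) τ^p σ^p. The first block has length p+k ≠ p, so the three block lengths are no longer equal and xy²z ∉ L.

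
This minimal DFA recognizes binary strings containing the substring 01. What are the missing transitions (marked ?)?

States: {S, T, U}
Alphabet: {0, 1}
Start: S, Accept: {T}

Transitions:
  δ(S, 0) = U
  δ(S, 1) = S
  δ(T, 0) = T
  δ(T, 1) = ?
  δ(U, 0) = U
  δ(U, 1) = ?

From the language and accept set, identify what each state tracks — S: no 0 seen yet; T: substring 01 seen; U: seen a 0, waiting for 1.
Each missing δ(q, a) is the state matching the new tracked value after reading a.
δ(T, 1) = T; δ(U, 1) = T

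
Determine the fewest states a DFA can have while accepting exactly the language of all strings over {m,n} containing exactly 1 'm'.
By Myhill–Nerode, count the distinguishable equivalence classes: 3 classes — having seen 0, 1, or >1 copies of 'm'; the count-1 class is the only accepting one and >1 is dead.
3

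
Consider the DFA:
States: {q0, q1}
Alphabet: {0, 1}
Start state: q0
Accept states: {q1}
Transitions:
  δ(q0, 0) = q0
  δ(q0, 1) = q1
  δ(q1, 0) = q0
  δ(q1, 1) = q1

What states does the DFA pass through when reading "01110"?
read '0': q0 → q0
  read '1': q0 → q1
  read '1': q1 → q1
  read '1': q1 → q1
  read '0': q1 → q0
q0 -> q0 -> q1 -> q1 -> q1 -> q0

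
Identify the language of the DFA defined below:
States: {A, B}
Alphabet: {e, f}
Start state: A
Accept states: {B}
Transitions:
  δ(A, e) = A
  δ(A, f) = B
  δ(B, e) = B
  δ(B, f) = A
Testing a few strings:
  'ff' → reject
  'ef' → accept
  'fef' → reject
  'e' → reject
State roles: A=even number of f's so far; B=odd number of f's so far
All strings over {e,f} with an odd number of f's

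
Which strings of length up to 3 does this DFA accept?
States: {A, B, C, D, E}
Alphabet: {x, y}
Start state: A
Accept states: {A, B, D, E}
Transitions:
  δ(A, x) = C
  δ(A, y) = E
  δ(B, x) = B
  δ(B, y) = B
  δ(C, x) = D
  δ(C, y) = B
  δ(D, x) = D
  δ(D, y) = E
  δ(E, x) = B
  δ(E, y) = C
ε, y, xx, xy, yx, xxx, xxy, xyx, xyy, yxx, yxy, yyx, yyy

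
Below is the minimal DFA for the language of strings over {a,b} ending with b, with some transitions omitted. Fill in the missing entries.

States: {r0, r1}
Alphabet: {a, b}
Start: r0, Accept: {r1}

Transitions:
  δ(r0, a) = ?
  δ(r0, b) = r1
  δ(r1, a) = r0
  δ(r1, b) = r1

From the language and accept set, identify what each state tracks — r0: last symbol not b; r1: last symbol is b.
Each missing δ(q, a) is the state matching the new tracked value after reading a.
δ(r0, a) = r0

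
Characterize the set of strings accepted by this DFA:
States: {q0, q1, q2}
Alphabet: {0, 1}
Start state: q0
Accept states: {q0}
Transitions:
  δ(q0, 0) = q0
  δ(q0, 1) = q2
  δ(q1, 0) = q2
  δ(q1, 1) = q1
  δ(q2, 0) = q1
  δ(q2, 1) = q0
Testing a few strings:
  '1000' → reject
  '000' → accept
  '00' → accept
  '101' → reject
State roles: q0=value ≡ 0 (mod 3); q1=value ≡ 2 (mod 3); q2=value ≡ 1 (mod 3)
All binary strings representing a multiple of 3 (read in base 2; leading zeros allowed and ε counts as 0)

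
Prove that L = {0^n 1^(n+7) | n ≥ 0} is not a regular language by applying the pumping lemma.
Assume L is regular with pumping length p. Idea: pumping the 0-block breaks the fixed offset of 7.
Choose s = 0^p 1^(p+7) ∈ L. By the pumping lemma, s = xyz with |xy| ≤ p, |y| > 0, so y = 0^k with k ≥ 1. Then xy²z = 0^(p+k) 1^(p+7). For this to be in L we would need p+7 = (p+k)+7, i.e. k = 0, contradicting k ≥ 1. So xy²z ∉ L.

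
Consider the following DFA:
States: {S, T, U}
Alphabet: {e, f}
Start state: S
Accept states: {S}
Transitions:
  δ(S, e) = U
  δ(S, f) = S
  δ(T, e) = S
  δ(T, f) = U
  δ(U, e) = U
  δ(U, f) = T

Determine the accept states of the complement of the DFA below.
Complement accept states = All states \ Original accept states
= {S, T, U} \ {S}
{T, U}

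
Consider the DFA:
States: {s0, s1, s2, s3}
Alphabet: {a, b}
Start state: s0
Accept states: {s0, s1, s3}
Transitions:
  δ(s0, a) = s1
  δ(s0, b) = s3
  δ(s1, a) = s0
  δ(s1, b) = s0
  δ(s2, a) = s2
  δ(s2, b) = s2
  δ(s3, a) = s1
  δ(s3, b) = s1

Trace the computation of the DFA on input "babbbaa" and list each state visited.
read 'b': s0 → s3
  read 'a': s3 → s1
  read 'b': s1 → s0
  read 'b': s0 → s3
  read 'b': s3 → s1
  read 'a': s1 → s0
  read 'a': s0 → s1
s0 -> s3 -> s1 -> s0 -> s3 -> s1 -> s0 -> s1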